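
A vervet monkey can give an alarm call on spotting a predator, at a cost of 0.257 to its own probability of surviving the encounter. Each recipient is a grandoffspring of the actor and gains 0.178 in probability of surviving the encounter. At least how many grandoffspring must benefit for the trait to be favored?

6

r to a grandoffspring = 0.25 (two parent–offspring links: r = (1/2)^2 = 1/4).
Hamilton's rule: n·r·B > C  ⇒  n > C/(r·B) = 0.257/(0.25·0.178) = 5.775.
The smallest integer exceeding 5.775 is 6.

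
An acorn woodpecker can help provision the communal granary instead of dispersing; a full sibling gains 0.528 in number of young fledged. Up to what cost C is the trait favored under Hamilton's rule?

r to a full sibling = 1/2 (full sibs share both parents — two paths of length 2: r = 2·(1/2)^2 = 1/2).
Hamilton's rule: n·r·B > C, so the trait is favored while C < n·r·B = 1·0.5·0.528 = 0.264.

0.264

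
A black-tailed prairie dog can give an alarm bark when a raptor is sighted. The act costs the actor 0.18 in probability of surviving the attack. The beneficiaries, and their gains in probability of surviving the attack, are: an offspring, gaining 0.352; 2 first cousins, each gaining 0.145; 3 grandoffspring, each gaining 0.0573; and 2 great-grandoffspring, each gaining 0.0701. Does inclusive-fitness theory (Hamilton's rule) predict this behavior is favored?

Hamilton's rule: the trait is favored when the sum of r·B over every recipient exceeds the actor's cost C.
r to an offspring = 0.5 (one parent–offspring link: r = (1/2)^1 = 1/2).
r to a first cousin = 1/8 (first cousins share one grandparent pair — two paths of length 4: r = 2·(1/2)^4 = 1/8).
r to a grandoffspring = 0.25 (two parent–offspring links: r = (1/2)^2 = 1/4).
r to a great-grandoffspring = 1/8 (three parent–offspring links: r = (1/2)^3 = 1/8).
Summing one r·B term per recipient: 1·0.5·0.352 + 2·0.125·0.145 + 3·0.25·0.0573 + 2·0.125·0.0701 = 0.27275.
0.27275 > 0.18: the indirect benefit exceeds the cost.

Yes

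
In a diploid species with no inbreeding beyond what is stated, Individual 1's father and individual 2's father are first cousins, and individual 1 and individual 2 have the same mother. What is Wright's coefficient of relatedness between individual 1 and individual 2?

Relatedness sums over independent paths through distinct common ancestors.
Individual 1 and individual 2 are related in two ways: second cousins through their fathers (r = 1/32) and half-sibs through their shared mother (r = 1/4).
r = 1/32 + 1/4 = 0.28125.

0.28125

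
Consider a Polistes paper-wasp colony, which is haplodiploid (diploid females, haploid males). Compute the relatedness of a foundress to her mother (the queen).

0.5

One meiotic link between diploid queen and diploid daughter: r = 1/2.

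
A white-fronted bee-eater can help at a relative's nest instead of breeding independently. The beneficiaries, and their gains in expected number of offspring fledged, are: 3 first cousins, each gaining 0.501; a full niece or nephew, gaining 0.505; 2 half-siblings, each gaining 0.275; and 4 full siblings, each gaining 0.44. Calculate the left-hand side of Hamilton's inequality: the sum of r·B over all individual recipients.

1.331625

r to a first cousin = 0.125 (first cousins share one grandparent pair — two paths of length 4: r = 2·(1/2)^4 = 1/8).
r to a full niece or nephew = 0.25 (full aunt/uncle↔niece/nephew: two paths of length 3 through the shared grandparent pair: r = 2·(1/2)^3 = 1/4).
r to a half-sibling = 1/4 (half-sibs share one parent — one path of length 2: r = (1/2)^2 = 1/4).
r to a full sibling = 1/2 (full sibs share both parents — two paths of length 2: r = 2·(1/2)^2 = 1/2).
Summing one r·B term per recipient: 3·0.125·0.501 + 1·0.25·0.505 + 2·0.25·0.275 + 4·0.5·0.44 = 1.331625.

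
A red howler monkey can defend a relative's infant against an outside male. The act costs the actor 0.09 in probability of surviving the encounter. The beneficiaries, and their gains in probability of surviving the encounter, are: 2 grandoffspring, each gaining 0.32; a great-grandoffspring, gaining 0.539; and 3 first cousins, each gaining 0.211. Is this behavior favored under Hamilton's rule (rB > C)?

Yes

Hamilton's rule: the trait is favored when the sum of r·B over every recipient exceeds the actor's cost C.
r to a grandoffspring = 1/4 (two parent–offspring links: r = (1/2)^2 = 1/4).
r to a great-grandoffspring = 1/8 (three parent–offspring links: r = (1/2)^3 = 1/8).
r to a first cousin = 0.125 (first cousins share one grandparent pair — two paths of length 4: r = 2·(1/2)^4 = 1/8).
Summing one r·B term per recipient: 2·0.25·0.32 + 1·0.125·0.539 + 3·0.125·0.211 = 0.3065.
0.3065 > 0.09: the indirect benefit exceeds the cost.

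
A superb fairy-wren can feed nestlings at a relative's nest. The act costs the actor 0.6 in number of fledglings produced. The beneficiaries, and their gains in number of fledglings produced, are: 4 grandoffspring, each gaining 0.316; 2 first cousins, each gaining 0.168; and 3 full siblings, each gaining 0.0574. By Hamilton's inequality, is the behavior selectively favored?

No

Hamilton's rule: the trait is favored when the sum of r·B over every recipient exceeds the actor's cost C.
r to a grandoffspring = 1/4 (two parent–offspring links: r = (1/2)^2 = 1/4).
r to a first cousin = 1/8 (first cousins share one grandparent pair — two paths of length 4: r = 2·(1/2)^4 = 1/8).
r to a full sibling = 0.5 (full sibs share both parents — two paths of length 2: r = 2·(1/2)^2 = 1/2).
Summing one r·B term per recipient: 4·0.25·0.316 + 2·0.125·0.168 + 3·0.5·0.0574 = 0.4441.
0.4441 < 0.6: the indirect benefit is less than the cost.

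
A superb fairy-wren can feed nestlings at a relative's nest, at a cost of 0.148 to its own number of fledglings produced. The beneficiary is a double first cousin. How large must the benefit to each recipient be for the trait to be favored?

r to a double first cousin = 0.25 (double first cousins share both grandparent pairs — four paths of length 4: r = 4·(1/2)^4 = 1/4).
Hamilton's rule with n recipients of equal r: n·r·B > C, so B > C/(n·r) = 0.148/(1·0.25) = 0.592.

0.592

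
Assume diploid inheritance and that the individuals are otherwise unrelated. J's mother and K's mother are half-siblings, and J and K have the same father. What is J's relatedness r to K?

Independent pedigree routes through distinct common ancestors add.
J and K are related in two ways: half first cousins through their mothers (r = 1/16) and half-sibs through their shared father (r = 1/4).
r = 1/16 + 1/4 = 0.3125.

0.3125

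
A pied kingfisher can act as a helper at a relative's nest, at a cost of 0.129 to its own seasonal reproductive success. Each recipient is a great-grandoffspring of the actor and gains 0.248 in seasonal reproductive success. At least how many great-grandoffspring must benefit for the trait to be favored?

5

r to a great-grandoffspring = 0.125 (three parent–offspring links: r = (1/2)^3 = 1/8).
Hamilton's rule: n·r·B > C  ⇒  n > C/(r·B) = 0.129/(0.125·0.248) = 4.161.
The smallest integer exceeding 4.161 is 5.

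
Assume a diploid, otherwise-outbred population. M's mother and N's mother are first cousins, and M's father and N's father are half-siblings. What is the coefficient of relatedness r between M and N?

Independent pedigree routes through distinct common ancestors add.
M and N are related in two ways: second cousins through their mothers (r = 1/32) and half first cousins through their fathers (r = 1/16).
r = 1/32 + 1/16 = 3/32 = 0.09375.

0.09375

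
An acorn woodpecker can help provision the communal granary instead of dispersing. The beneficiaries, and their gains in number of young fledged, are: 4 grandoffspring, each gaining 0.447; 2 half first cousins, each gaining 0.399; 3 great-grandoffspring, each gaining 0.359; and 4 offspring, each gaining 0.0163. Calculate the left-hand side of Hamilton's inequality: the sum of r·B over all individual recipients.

0.6641

r to a grandoffspring = 0.25 (two parent–offspring links: r = (1/2)^2 = 1/4).
r to a half first cousin = 1/16 (half first cousins share one grandparent — one path of length 4: r = (1/2)^4 = 1/16).
r to a great-grandoffspring = 0.125 (three parent–offspring links: r = (1/2)^3 = 1/8).
r to an offspring = 1/2 (one parent–offspring link: r = (1/2)^1 = 1/2).
Summing one r·B term per recipient: 4·0.25·0.447 + 2·0.0625·0.399 + 3·0.125·0.359 + 4·0.5·0.0163 = 0.6641.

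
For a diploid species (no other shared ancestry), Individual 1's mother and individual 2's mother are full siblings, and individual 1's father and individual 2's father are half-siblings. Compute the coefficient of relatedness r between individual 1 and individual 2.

0.1875

With two independent routes of shared ancestry, r is the sum of the two contributions.
Individual 1 and individual 2 are related in two ways: first cousins through their mothers (r = 1/8) and half first cousins through their fathers (r = 1/16).
r = 1/8 + 1/16 = 0.1875.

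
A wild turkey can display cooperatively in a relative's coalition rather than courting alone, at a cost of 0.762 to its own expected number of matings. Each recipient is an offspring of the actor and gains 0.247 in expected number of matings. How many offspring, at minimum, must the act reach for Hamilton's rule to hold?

r to an offspring = 1/2 (one parent–offspring link: r = (1/2)^1 = 1/2).
Hamilton's rule: n·r·B > C  ⇒  n > C/(r·B) = 0.762/(0.5·0.247) = 6.17.
The smallest integer exceeding 6.17 is 7.

7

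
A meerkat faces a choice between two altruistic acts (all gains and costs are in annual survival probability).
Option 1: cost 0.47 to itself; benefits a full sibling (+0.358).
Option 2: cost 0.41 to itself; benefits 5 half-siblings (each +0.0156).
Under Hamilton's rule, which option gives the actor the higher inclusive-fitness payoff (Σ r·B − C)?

Option 1: r to a full sibling = 0.5.
Option 1: Σ r·B − C = (1·0.5·0.358) − 0.47 = -0.291.
Option 2: r to a half-sibling = 0.25.
Option 2: Σ r·B − C = (5·0.25·0.0156) − 0.41 = -0.3905.
Option 1 has the higher net inclusive-fitness payoff.

Option 1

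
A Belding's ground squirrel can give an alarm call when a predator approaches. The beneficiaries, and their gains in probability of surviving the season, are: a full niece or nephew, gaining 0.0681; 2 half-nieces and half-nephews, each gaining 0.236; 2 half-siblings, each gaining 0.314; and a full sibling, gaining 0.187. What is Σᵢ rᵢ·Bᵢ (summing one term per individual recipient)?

r to a full niece or nephew = 0.25 (full aunt/uncle↔niece/nephew: two paths of length 3 through the shared grandparent pair: r = 2·(1/2)^3 = 1/4).
r to a half-niece or half-nephew = 0.125 (half-aunt/uncle↔niece/nephew: one path of length 3: r = (1/2)^3 = 1/8).
r to a half-sibling = 1/4 (half-sibs share one parent — one path of length 2: r = (1/2)^2 = 1/4).
r to a full sibling = 0.5 (full sibs share both parents — two paths of length 2: r = 2·(1/2)^2 = 1/2).
Summing one r·B term per recipient: 1·0.25·0.0681 + 2·0.125·0.236 + 2·0.25·0.314 + 1·0.5·0.187 = 0.326525.

0.326525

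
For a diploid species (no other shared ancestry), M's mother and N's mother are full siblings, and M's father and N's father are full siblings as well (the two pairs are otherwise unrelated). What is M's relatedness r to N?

0.25

Wright's path rule: contributions from independent ancestry routes add.
M and N are related in two ways: first cousins through their mothers (r = 1/8) and first cousins through their fathers (r = 1/8) — i.e. double first cousins.
r = 1/8 + 1/8 = 1/4 = 0.25.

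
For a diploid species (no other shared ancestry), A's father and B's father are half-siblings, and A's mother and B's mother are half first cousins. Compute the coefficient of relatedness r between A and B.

0.078125

Independent pedigree routes through distinct common ancestors add.
A and B are related in two ways: half first cousins through their fathers (r = 1/16) and half second cousins through their mothers (r = 1/64).
r = 1/16 + 1/64 = 0.078125.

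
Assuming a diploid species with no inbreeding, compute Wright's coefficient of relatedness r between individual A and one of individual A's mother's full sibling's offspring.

Each parent–offspring link contributes a factor of 1/2, and independent paths through distinct common ancestors add.
First cousins share one grandparent pair — two paths of length 4: r = 2·(1/2)^4 = 1/8.

0.125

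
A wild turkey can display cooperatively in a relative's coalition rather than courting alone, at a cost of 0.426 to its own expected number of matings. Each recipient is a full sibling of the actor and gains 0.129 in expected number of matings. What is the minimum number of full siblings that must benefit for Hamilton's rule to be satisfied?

r to a full sibling = 1/2 (full sibs share both parents — two paths of length 2: r = 2·(1/2)^2 = 1/2).
Hamilton's rule: n·r·B > C  ⇒  n > C/(r·B) = 0.426/(0.5·0.129) = 6.605.
The smallest integer exceeding 6.605 is 7.

7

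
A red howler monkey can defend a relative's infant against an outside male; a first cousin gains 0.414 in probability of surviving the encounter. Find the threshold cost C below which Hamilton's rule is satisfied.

r to a first cousin = 1/8 (first cousins share one grandparent pair — two paths of length 4: r = 2·(1/2)^4 = 1/8).
Hamilton's rule: n·r·B > C, so the trait is favored while C < n·r·B = 1·0.125·0.414 = 0.05175.

0.05175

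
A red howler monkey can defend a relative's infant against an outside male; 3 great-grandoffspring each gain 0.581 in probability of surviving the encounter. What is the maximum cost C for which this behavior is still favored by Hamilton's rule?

0.217875

r to a great-grandoffspring = 0.125 (three parent–offspring links: r = (1/2)^3 = 1/8).
Hamilton's rule: n·r·B > C, so the trait is favored while C < n·r·B = 3·0.125·0.581 = 0.217875.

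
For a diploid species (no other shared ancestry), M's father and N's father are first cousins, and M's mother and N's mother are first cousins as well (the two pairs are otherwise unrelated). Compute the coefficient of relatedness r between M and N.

0.0625

With two independent routes of shared ancestry, r is the sum of the two contributions.
M and N are related in two ways: second cousins through their fathers (r = 1/32) and second cousins through their mothers (r = 1/32).
r = 1/32 + 1/32 = 0.0625.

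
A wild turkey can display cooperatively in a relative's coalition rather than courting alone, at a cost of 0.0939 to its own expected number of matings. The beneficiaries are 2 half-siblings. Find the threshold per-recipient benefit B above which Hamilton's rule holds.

r to a half-sibling = 1/4 (half-sibs share one parent — one path of length 2: r = (1/2)^2 = 1/4).
Hamilton's rule with n recipients of equal r: n·r·B > C, so B > C/(n·r) = 0.0939/(2·0.25) = 0.1878.

0.1878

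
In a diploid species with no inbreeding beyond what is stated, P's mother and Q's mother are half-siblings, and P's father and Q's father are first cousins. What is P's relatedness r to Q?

0.09375

With two independent routes of shared ancestry, r is the sum of the two contributions.
P and Q are related in two ways: half first cousins through their mothers (r = 1/16) and second cousins through their fathers (r = 1/32).
r = 1/16 + 1/32 = 0.09375.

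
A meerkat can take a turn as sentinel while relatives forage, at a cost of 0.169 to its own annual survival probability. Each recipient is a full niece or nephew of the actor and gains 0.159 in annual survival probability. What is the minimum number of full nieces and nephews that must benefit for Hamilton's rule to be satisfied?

5

r to a full niece or nephew = 1/4 (full aunt/uncle↔niece/nephew: two paths of length 3 through the shared grandparent pair: r = 2·(1/2)^3 = 1/4).
Hamilton's rule: n·r·B > C  ⇒  n > C/(r·B) = 0.169/(0.25·0.159) = 4.252.
The smallest integer exceeding 4.252 is 5.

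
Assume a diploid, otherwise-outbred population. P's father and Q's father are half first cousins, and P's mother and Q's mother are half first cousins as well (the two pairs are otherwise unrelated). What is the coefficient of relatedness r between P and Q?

0.03125

Independent pedigree routes through distinct common ancestors add.
P and Q are related in two ways: half second cousins through their fathers (r = 1/64) and half second cousins through their mothers (r = 1/64).
r = 1/64 + 1/64 = 1/32 = 0.03125.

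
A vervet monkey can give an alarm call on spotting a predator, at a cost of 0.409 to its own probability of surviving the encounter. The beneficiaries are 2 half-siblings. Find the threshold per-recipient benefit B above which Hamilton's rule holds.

0.818

r to a half-sibling = 0.25 (half-sibs share one parent — one path of length 2: r = (1/2)^2 = 1/4).
Hamilton's rule with n recipients of equal r: n·r·B > C, so B > C/(n·r) = 0.409/(2·0.25) = 0.818.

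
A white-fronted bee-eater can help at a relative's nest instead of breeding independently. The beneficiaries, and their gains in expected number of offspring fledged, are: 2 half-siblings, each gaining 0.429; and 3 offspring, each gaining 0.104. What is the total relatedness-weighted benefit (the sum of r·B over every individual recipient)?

r to a half-sibling = 1/4 (half-sibs share one parent — one path of length 2: r = (1/2)^2 = 1/4).
r to an offspring = 1/2 (one parent–offspring link: r = (1/2)^1 = 1/2).
Summing one r·B term per recipient: 2·0.25·0.429 + 3·0.5·0.104 = 0.3705.

0.3705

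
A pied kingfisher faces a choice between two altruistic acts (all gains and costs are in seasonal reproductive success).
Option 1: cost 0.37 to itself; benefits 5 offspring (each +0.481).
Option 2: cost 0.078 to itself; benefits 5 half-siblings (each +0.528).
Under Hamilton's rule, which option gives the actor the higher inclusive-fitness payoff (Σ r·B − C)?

Option 1: r to an offspring = 0.5.
Option 1: Σ r·B − C = (5·0.5·0.481) − 0.37 = 0.8325.
Option 2: r to a half-sibling = 0.25.
Option 2: Σ r·B − C = (5·0.25·0.528) − 0.078 = 0.582.
Option 1 has the higher net inclusive-fitness payoff.

Option 1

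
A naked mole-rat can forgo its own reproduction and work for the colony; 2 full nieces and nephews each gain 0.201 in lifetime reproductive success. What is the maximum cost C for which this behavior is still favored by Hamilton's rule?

0.1005

r to a full niece or nephew = 0.25 (full aunt/uncle↔niece/nephew: two paths of length 3 through the shared grandparent pair: r = 2·(1/2)^3 = 1/4).
Hamilton's rule: n·r·B > C, so the trait is favored while C < n·r·B = 2·0.25·0.201 = 0.1005.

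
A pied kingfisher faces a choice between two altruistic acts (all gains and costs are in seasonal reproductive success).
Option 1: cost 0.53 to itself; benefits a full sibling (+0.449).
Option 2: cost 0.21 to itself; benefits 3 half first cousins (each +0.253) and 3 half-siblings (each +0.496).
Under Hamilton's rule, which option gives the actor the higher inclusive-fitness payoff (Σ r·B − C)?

Option 1: r to a full sibling = 0.5.
Option 1: Σ r·B − C = (1·0.5·0.449) − 0.53 = -0.3055.
Option 2: r to a half first cousin = 0.0625.
Option 2: r to a half-sibling = 0.25.
Option 2: Σ r·B − C = (3·0.0625·0.253 + 3·0.25·0.496) − 0.21 = 0.2094375.
Option 2 has the higher net inclusive-fitness payoff.

Option 2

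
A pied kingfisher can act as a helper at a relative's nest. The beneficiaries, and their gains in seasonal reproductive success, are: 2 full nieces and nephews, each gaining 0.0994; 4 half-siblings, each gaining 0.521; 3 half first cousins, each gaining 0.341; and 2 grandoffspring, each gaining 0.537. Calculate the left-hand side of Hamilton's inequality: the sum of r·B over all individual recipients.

r to a full niece or nephew = 1/4 (full aunt/uncle↔niece/nephew: two paths of length 3 through the shared grandparent pair: r = 2·(1/2)^3 = 1/4).
r to a half-sibling = 1/4 (half-sibs share one parent — one path of length 2: r = (1/2)^2 = 1/4).
r to a half first cousin = 0.0625 (half first cousins share one grandparent — one path of length 4: r = (1/2)^4 = 1/16).
r to a grandoffspring = 0.25 (two parent–offspring links: r = (1/2)^2 = 1/4).
Summing one r·B term per recipient: 2·0.25·0.0994 + 4·0.25·0.521 + 3·0.0625·0.341 + 2·0.25·0.537 = 0.9031375.

0.9031375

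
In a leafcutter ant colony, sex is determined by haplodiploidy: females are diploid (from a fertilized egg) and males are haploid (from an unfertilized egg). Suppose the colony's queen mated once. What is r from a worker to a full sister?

0.75

Haplodiploid full sisters inherit their father's entire haploid genome identically (contributing 1/2) and on average half of their mother's contribution (1/2 · 1/2 = 1/4); r = 1/2 + 1/4 = 3/4.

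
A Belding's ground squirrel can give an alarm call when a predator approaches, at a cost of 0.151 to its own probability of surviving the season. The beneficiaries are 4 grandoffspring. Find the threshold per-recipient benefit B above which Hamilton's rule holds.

0.151

r to a grandoffspring = 1/4 (two parent–offspring links: r = (1/2)^2 = 1/4).
Hamilton's rule with n recipients of equal r: n·r·B > C, so B > C/(n·r) = 0.151/(4·0.25) = 0.151.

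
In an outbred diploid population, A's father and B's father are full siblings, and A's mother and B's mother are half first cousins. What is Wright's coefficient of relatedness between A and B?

0.140625

Independent pedigree routes through distinct common ancestors add.
A and B are related in two ways: first cousins through their fathers (r = 1/8) and half second cousins through their mothers (r = 1/64).
r = 1/8 + 1/64 = 9/64 = 0.140625.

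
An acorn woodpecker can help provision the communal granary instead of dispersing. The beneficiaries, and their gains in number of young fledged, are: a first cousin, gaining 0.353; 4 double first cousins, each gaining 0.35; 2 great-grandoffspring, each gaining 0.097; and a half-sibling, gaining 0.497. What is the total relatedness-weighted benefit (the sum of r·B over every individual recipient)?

r to a first cousin = 0.125 (first cousins share one grandparent pair — two paths of length 4: r = 2·(1/2)^4 = 1/8).
r to a double first cousin = 0.25 (double first cousins share both grandparent pairs — four paths of length 4: r = 4·(1/2)^4 = 1/4).
r to a great-grandoffspring = 0.125 (three parent–offspring links: r = (1/2)^3 = 1/8).
r to a half-sibling = 0.25 (half-sibs share one parent — one path of length 2: r = (1/2)^2 = 1/4).
Summing one r·B term per recipient: 1·0.125·0.353 + 4·0.25·0.35 + 2·0.125·0.097 + 1·0.25·0.497 = 0.542625.

0.542625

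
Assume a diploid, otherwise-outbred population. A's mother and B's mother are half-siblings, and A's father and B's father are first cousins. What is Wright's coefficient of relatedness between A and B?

Wright's path rule: contributions from independent ancestry routes add.
A and B are related in two ways: half first cousins through their mothers (r = 1/16) and second cousins through their fathers (r = 1/32).
r = 1/16 + 1/32 = 3/32 = 0.09375.

0.09375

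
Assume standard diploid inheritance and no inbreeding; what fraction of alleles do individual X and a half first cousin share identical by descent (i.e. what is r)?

Half first cousins share one grandparent — one path of length 4: r = (1/2)^4 = 1/16.

0.0625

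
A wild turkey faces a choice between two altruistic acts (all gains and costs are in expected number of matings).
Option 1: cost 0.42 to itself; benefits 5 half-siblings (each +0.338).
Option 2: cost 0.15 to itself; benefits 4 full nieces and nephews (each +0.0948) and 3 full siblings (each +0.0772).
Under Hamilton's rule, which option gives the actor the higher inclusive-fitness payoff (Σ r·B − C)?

Option 2

Option 1: r to a half-sibling = 0.25.
Option 1: Σ r·B − C = (5·0.25·0.338) − 0.42 = 0.0025.
Option 2: r to a full niece or nephew = 0.25.
Option 2: r to a full sibling = 0.5.
Option 2: Σ r·B − C = (4·0.25·0.0948 + 3·0.5·0.0772) − 0.15 = 0.0606.
Option 2 has the higher net inclusive-fitness payoff.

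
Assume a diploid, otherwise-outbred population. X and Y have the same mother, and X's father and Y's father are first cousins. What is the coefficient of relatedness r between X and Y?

Wright's path rule: contributions from independent ancestry routes add.
X and Y are related in two ways: half-sibs through their shared mother (r = 1/4) and second cousins through their fathers (r = 1/32).
r = 1/4 + 1/32 = 0.28125.

0.28125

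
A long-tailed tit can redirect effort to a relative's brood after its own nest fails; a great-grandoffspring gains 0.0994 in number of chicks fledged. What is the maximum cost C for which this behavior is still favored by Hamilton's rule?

r to a great-grandoffspring = 0.125 (three parent–offspring links: r = (1/2)^3 = 1/8).
Hamilton's rule: n·r·B > C, so the trait is favored while C < n·r·B = 1·0.125·0.0994 = 0.012425.

0.012425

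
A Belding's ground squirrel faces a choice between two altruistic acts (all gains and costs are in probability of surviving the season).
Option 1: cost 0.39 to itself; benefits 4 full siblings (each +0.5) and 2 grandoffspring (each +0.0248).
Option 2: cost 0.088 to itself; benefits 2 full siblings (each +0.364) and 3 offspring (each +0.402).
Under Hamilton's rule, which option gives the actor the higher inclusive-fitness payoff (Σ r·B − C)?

Option 2

Option 1: r to a full sibling = 0.5.
Option 1: r to a grandoffspring = 0.25.
Option 1: Σ r·B − C = (4·0.5·0.5 + 2·0.25·0.0248) − 0.39 = 0.6224.
Option 2: r to a full sibling = 0.5.
Option 2: r to an offspring = 0.5.
Option 2: Σ r·B − C = (2·0.5·0.364 + 3·0.5·0.402) − 0.088 = 0.879.
Option 2 has the higher net inclusive-fitness payoff.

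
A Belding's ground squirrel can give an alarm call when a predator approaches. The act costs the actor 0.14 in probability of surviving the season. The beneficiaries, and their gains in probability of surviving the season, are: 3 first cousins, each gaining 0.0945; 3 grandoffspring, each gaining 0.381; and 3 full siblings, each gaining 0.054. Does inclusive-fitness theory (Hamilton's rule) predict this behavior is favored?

Hamilton's rule: the trait is favored when the sum of r·B over every recipient exceeds the actor's cost C.
r to a first cousin = 1/8 (first cousins share one grandparent pair — two paths of length 4: r = 2·(1/2)^4 = 1/8).
r to a grandoffspring = 0.25 (two parent–offspring links: r = (1/2)^2 = 1/4).
r to a full sibling = 0.5 (full sibs share both parents — two paths of length 2: r = 2·(1/2)^2 = 1/2).
Summing one r·B term per recipient: 3·0.125·0.0945 + 3·0.25·0.381 + 3·0.5·0.054 = 0.4021875.
0.4021875 > 0.14: the indirect benefit exceeds the cost.

Yes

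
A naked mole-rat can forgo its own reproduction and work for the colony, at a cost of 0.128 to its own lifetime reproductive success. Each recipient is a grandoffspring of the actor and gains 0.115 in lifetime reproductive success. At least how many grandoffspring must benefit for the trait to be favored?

r to a grandoffspring = 1/4 (two parent–offspring links: r = (1/2)^2 = 1/4).
Hamilton's rule: n·r·B > C  ⇒  n > C/(r·B) = 0.128/(0.25·0.115) = 4.452.
The smallest integer exceeding 4.452 is 5.

5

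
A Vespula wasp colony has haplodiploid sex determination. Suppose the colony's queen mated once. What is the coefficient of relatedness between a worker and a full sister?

0.75

Haplodiploid full sisters inherit their father's entire haploid genome identically (contributing 1/2) and on average half of their mother's contribution (1/2 · 1/2 = 1/4); r = 1/2 + 1/4 = 3/4.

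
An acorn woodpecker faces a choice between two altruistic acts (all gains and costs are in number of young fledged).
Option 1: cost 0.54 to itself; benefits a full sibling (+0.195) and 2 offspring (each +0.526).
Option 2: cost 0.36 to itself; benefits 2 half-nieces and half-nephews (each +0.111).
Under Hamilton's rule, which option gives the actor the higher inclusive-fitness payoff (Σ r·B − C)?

Option 1: r to a full sibling = 0.5.
Option 1: r to an offspring = 0.5.
Option 1: Σ r·B − C = (1·0.5·0.195 + 2·0.5·0.526) − 0.54 = 0.0835.
Option 2: r to a half-niece or half-nephew = 0.125.
Option 2: Σ r·B − C = (2·0.125·0.111) − 0.36 = -0.33225.
Option 1 has the higher net inclusive-fitness payoff.

Option 1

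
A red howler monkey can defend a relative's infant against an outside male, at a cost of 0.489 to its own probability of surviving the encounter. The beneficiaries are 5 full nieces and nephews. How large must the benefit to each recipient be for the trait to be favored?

r to a full niece or nephew = 0.25 (full aunt/uncle↔niece/nephew: two paths of length 3 through the shared grandparent pair: r = 2·(1/2)^3 = 1/4).
Hamilton's rule with n recipients of equal r: n·r·B > C, so B > C/(n·r) = 0.489/(5·0.25) = 0.3912.

0.3912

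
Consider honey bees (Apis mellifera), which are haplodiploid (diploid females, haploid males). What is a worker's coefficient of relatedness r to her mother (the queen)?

0.5

One meiotic link between diploid queen and diploid daughter: r = 1/2.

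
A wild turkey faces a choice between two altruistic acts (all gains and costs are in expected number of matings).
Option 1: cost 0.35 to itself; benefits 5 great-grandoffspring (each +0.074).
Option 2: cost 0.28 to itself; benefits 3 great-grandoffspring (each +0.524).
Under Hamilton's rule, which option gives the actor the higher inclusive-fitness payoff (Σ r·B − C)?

Option 2

Option 1: r to a great-grandoffspring = 0.125.
Option 1: Σ r·B − C = (5·0.125·0.074) − 0.35 = -0.30375.
Option 2: r to a great-grandoffspring = 0.125.
Option 2: Σ r·B − C = (3·0.125·0.524) − 0.28 = -0.0835.
Option 2 has the higher net inclusive-fitness payoff.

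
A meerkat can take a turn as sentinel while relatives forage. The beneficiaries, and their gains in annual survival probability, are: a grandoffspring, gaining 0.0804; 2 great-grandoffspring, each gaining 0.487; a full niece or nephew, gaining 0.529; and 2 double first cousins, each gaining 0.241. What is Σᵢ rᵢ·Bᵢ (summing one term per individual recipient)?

r to a grandoffspring = 1/4 (two parent–offspring links: r = (1/2)^2 = 1/4).
r to a great-grandoffspring = 1/8 (three parent–offspring links: r = (1/2)^3 = 1/8).
r to a full niece or nephew = 1/4 (full aunt/uncle↔niece/nephew: two paths of length 3 through the shared grandparent pair: r = 2·(1/2)^3 = 1/4).
r to a double first cousin = 1/4 (double first cousins share both grandparent pairs — four paths of length 4: r = 4·(1/2)^4 = 1/4).
Summing one r·B term per recipient: 1·0.25·0.0804 + 2·0.125·0.487 + 1·0.25·0.529 + 2·0.25·0.241 = 0.3946.

0.3946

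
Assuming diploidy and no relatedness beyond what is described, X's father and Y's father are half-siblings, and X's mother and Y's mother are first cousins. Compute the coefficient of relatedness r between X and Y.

0.09375

With two independent routes of shared ancestry, r is the sum of the two contributions.
X and Y are related in two ways: half first cousins through their fathers (r = 1/16) and second cousins through their mothers (r = 1/32).
r = 1/16 + 1/32 = 0.09375.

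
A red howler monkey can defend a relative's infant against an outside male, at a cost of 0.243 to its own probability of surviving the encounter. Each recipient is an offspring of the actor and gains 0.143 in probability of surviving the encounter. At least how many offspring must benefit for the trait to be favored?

4

r to an offspring = 0.5 (one parent–offspring link: r = (1/2)^1 = 1/2).
Hamilton's rule: n·r·B > C  ⇒  n > C/(r·B) = 0.243/(0.5·0.143) = 3.399.
The smallest integer exceeding 3.399 is 4.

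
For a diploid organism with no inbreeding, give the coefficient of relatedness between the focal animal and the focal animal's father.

Each parent–offspring link contributes a factor of 1/2, and independent paths through distinct common ancestors add.
One parent–offspring link: r = (1/2)^1 = 1/2.

0.5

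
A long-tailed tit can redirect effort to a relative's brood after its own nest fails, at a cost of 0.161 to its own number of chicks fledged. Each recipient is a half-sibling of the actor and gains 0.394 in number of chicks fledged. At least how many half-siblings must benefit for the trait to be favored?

r to a half-sibling = 0.25 (half-sibs share one parent — one path of length 2: r = (1/2)^2 = 1/4).
Hamilton's rule: n·r·B > C  ⇒  n > C/(r·B) = 0.161/(0.25·0.394) = 1.635.
The smallest integer exceeding 1.635 is 2.

2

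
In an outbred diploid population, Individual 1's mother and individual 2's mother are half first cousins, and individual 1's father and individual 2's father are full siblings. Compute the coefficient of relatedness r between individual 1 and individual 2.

Independent pedigree routes through distinct common ancestors add.
Individual 1 and individual 2 are related in two ways: half second cousins through their mothers (r = 1/64) and first cousins through their fathers (r = 1/8).
r = 1/64 + 1/8 = 0.140625.

0.140625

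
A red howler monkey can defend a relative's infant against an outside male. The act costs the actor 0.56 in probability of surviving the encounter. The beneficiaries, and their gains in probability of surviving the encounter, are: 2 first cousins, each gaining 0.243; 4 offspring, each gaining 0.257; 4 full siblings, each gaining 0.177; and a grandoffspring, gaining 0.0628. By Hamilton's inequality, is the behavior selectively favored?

Hamilton's rule: the trait is favored when the sum of r·B over every recipient exceeds the actor's cost C.
r to a first cousin = 0.125 (first cousins share one grandparent pair — two paths of length 4: r = 2·(1/2)^4 = 1/8).
r to an offspring = 1/2 (one parent–offspring link: r = (1/2)^1 = 1/2).
r to a full sibling = 1/2 (full sibs share both parents — two paths of length 2: r = 2·(1/2)^2 = 1/2).
r to a grandoffspring = 1/4 (two parent–offspring links: r = (1/2)^2 = 1/4).
Summing one r·B term per recipient: 2·0.125·0.243 + 4·0.5·0.257 + 4·0.5·0.177 + 1·0.25·0.0628 = 0.94445.
0.94445 > 0.56: the indirect benefit exceeds the cost.

Yes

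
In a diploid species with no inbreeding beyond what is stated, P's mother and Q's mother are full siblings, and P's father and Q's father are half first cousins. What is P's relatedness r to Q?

0.140625

Relatedness sums over independent paths through distinct common ancestors.
P and Q are related in two ways: first cousins through their mothers (r = 1/8) and half second cousins through their fathers (r = 1/64).
r = 1/8 + 1/64 = 9/64 = 0.140625.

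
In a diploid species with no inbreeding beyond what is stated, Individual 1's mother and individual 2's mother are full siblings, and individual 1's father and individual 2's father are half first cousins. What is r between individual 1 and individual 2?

Independent pedigree routes through distinct common ancestors add.
Individual 1 and individual 2 are related in two ways: first cousins through their mothers (r = 1/8) and half second cousins through their fathers (r = 1/64).
r = 1/8 + 1/64 = 9/64 = 0.140625.

0.140625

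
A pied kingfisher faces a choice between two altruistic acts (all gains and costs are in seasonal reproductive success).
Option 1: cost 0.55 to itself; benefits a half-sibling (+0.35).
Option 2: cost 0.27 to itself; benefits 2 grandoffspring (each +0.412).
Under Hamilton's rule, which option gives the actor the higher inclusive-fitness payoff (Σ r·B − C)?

Option 2

Option 1: r to a half-sibling = 0.25.
Option 1: Σ r·B − C = (1·0.25·0.35) − 0.55 = -0.4625.
Option 2: r to a grandoffspring = 0.25.
Option 2: Σ r·B − C = (2·0.25·0.412) − 0.27 = -0.064.
Option 2 has the higher net inclusive-fitness payoff.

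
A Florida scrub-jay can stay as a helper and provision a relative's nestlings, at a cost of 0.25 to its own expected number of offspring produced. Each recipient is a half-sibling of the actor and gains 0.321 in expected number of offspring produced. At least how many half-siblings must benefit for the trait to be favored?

4

r to a half-sibling = 1/4 (half-sibs share one parent — one path of length 2: r = (1/2)^2 = 1/4).
Hamilton's rule: n·r·B > C  ⇒  n > C/(r·B) = 0.25/(0.25·0.321) = 3.115.
The smallest integer exceeding 3.115 is 4.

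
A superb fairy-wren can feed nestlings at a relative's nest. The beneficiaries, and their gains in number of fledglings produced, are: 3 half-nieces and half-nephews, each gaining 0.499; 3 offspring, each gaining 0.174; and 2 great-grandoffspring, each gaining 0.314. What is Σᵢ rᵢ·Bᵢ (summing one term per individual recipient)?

r to a half-niece or half-nephew = 1/8 (half-aunt/uncle↔niece/nephew: one path of length 3: r = (1/2)^3 = 1/8).
r to an offspring = 1/2 (one parent–offspring link: r = (1/2)^1 = 1/2).
r to a great-grandoffspring = 1/8 (three parent–offspring links: r = (1/2)^3 = 1/8).
Summing one r·B term per recipient: 3·0.125·0.499 + 3·0.5·0.174 + 2·0.125·0.314 = 0.526625.

0.526625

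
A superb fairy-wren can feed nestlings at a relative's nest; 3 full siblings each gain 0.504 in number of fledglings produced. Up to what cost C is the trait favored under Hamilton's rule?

0.756

r to a full sibling = 0.5 (full sibs share both parents — two paths of length 2: r = 2·(1/2)^2 = 1/2).
Hamilton's rule: n·r·B > C, so the trait is favored while C < n·r·B = 3·0.5·0.504 = 0.756.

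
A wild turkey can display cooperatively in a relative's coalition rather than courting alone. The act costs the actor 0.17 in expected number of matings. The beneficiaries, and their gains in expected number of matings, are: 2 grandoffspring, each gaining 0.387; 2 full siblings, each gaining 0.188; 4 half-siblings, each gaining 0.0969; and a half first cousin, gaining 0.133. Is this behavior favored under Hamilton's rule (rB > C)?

Yes

Hamilton's rule: the trait is favored when the sum of r·B over every recipient exceeds the actor's cost C.
r to a grandoffspring = 0.25 (two parent–offspring links: r = (1/2)^2 = 1/4).
r to a full sibling = 0.5 (full sibs share both parents — two paths of length 2: r = 2·(1/2)^2 = 1/2).
r to a half-sibling = 0.25 (half-sibs share one parent — one path of length 2: r = (1/2)^2 = 1/4).
r to a half first cousin = 1/16 (half first cousins share one grandparent — one path of length 4: r = (1/2)^4 = 1/16).
Summing one r·B term per recipient: 2·0.25·0.387 + 2·0.5·0.188 + 4·0.25·0.0969 + 1·0.0625·0.133 = 0.4867125.
0.4867125 > 0.17: the indirect benefit exceeds the cost.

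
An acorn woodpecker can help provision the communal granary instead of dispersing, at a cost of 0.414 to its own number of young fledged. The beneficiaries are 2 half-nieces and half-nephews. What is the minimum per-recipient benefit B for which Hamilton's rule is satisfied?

1.656

r to a half-niece or half-nephew = 1/8 (half-aunt/uncle↔niece/nephew: one path of length 3: r = (1/2)^3 = 1/8).
Hamilton's rule with n recipients of equal r: n·r·B > C, so B > C/(n·r) = 0.414/(2·0.125) = 1.656.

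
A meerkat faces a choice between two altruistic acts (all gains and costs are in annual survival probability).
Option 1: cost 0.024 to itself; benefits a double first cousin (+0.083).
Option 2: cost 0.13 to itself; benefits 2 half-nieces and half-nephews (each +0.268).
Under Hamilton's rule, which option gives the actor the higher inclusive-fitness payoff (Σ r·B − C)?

Option 1: r to a double first cousin = 0.25.
Option 1: Σ r·B − C = (1·0.25·0.083) − 0.024 = -0.00325.
Option 2: r to a half-niece or half-nephew = 0.125.
Option 2: Σ r·B − C = (2·0.125·0.268) − 0.13 = -0.063.
Option 1 has the higher net inclusive-fitness payoff.

Option 1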